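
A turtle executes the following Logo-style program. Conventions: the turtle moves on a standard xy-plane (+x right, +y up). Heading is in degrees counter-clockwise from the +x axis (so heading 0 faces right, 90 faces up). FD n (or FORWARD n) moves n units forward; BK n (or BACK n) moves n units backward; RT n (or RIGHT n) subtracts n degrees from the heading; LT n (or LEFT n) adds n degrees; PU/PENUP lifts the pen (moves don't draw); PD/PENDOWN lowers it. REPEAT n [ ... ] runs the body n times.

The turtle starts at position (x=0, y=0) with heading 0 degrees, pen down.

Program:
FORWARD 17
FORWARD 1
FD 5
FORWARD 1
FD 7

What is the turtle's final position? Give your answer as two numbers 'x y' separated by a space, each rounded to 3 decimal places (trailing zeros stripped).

Answer: 31 0

Derivation:
Executing turtle program step by step:
Start: pos=(0,0), heading=0, pen down
FD 17: (0,0) -> (17,0) [heading=0, draw]
FD 1: (17,0) -> (18,0) [heading=0, draw]
FD 5: (18,0) -> (23,0) [heading=0, draw]
FD 1: (23,0) -> (24,0) [heading=0, draw]
FD 7: (24,0) -> (31,0) [heading=0, draw]
Final: pos=(31,0), heading=0, 5 segment(s) drawn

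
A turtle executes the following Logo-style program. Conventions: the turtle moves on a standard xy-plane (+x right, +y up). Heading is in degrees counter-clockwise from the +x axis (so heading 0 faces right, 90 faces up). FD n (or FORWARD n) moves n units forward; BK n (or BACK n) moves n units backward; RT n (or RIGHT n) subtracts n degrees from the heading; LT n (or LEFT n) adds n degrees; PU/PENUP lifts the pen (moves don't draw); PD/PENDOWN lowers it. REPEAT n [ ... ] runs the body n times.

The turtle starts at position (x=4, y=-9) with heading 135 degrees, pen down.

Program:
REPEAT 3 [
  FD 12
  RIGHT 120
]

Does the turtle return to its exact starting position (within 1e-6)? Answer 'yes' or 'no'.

Executing turtle program step by step:
Start: pos=(4,-9), heading=135, pen down
REPEAT 3 [
  -- iteration 1/3 --
  FD 12: (4,-9) -> (-4.485,-0.515) [heading=135, draw]
  RT 120: heading 135 -> 15
  -- iteration 2/3 --
  FD 12: (-4.485,-0.515) -> (7.106,2.591) [heading=15, draw]
  RT 120: heading 15 -> 255
  -- iteration 3/3 --
  FD 12: (7.106,2.591) -> (4,-9) [heading=255, draw]
  RT 120: heading 255 -> 135
]
Final: pos=(4,-9), heading=135, 3 segment(s) drawn

Start position: (4, -9)
Final position: (4, -9)
Distance = 0; < 1e-6 -> CLOSED

Answer: yes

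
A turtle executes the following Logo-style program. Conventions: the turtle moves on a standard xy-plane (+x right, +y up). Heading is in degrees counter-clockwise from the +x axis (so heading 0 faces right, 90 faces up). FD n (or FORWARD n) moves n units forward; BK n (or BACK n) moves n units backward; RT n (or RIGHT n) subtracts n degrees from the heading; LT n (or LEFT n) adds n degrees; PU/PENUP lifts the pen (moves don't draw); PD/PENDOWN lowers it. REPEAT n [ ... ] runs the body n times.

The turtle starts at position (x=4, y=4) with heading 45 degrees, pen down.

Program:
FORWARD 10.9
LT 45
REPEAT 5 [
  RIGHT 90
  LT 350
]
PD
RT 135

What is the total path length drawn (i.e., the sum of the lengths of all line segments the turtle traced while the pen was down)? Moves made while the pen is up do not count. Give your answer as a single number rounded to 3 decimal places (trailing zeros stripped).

Executing turtle program step by step:
Start: pos=(4,4), heading=45, pen down
FD 10.9: (4,4) -> (11.707,11.707) [heading=45, draw]
LT 45: heading 45 -> 90
REPEAT 5 [
  -- iteration 1/5 --
  RT 90: heading 90 -> 0
  LT 350: heading 0 -> 350
  -- iteration 2/5 --
  RT 90: heading 350 -> 260
  LT 350: heading 260 -> 250
  -- iteration 3/5 --
  RT 90: heading 250 -> 160
  LT 350: heading 160 -> 150
  -- iteration 4/5 --
  RT 90: heading 150 -> 60
  LT 350: heading 60 -> 50
  -- iteration 5/5 --
  RT 90: heading 50 -> 320
  LT 350: heading 320 -> 310
]
PD: pen down
RT 135: heading 310 -> 175
Final: pos=(11.707,11.707), heading=175, 1 segment(s) drawn

Segment lengths:
  seg 1: (4,4) -> (11.707,11.707), length = 10.9
Total = 10.9

Answer: 10.9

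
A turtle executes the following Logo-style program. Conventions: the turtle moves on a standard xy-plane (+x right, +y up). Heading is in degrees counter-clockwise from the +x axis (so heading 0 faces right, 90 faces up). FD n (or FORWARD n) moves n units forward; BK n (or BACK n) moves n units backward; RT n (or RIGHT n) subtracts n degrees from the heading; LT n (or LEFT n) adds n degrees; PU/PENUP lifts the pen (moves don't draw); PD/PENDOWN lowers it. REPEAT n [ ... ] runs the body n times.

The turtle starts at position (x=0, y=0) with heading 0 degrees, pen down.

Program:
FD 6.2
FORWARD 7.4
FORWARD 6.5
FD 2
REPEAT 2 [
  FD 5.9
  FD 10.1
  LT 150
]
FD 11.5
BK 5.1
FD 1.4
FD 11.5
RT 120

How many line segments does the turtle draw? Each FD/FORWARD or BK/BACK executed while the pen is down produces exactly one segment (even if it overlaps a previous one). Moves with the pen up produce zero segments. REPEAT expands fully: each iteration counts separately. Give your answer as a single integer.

Executing turtle program step by step:
Start: pos=(0,0), heading=0, pen down
FD 6.2: (0,0) -> (6.2,0) [heading=0, draw]
FD 7.4: (6.2,0) -> (13.6,0) [heading=0, draw]
FD 6.5: (13.6,0) -> (20.1,0) [heading=0, draw]
FD 2: (20.1,0) -> (22.1,0) [heading=0, draw]
REPEAT 2 [
  -- iteration 1/2 --
  FD 5.9: (22.1,0) -> (28,0) [heading=0, draw]
  FD 10.1: (28,0) -> (38.1,0) [heading=0, draw]
  LT 150: heading 0 -> 150
  -- iteration 2/2 --
  FD 5.9: (38.1,0) -> (32.99,2.95) [heading=150, draw]
  FD 10.1: (32.99,2.95) -> (24.244,8) [heading=150, draw]
  LT 150: heading 150 -> 300
]
FD 11.5: (24.244,8) -> (29.994,-1.959) [heading=300, draw]
BK 5.1: (29.994,-1.959) -> (27.444,2.457) [heading=300, draw]
FD 1.4: (27.444,2.457) -> (28.144,1.245) [heading=300, draw]
FD 11.5: (28.144,1.245) -> (33.894,-8.714) [heading=300, draw]
RT 120: heading 300 -> 180
Final: pos=(33.894,-8.714), heading=180, 12 segment(s) drawn
Segments drawn: 12

Answer: 12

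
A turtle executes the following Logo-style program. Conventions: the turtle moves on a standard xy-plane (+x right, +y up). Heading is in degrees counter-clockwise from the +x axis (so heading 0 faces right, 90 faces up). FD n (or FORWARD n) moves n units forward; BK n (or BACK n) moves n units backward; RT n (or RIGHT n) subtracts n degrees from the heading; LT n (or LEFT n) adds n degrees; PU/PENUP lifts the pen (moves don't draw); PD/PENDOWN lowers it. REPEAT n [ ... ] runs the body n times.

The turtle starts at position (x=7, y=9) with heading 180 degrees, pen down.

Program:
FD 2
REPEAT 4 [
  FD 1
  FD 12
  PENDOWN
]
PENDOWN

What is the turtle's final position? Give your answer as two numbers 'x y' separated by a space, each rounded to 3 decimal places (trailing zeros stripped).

Answer: -47 9

Derivation:
Executing turtle program step by step:
Start: pos=(7,9), heading=180, pen down
FD 2: (7,9) -> (5,9) [heading=180, draw]
REPEAT 4 [
  -- iteration 1/4 --
  FD 1: (5,9) -> (4,9) [heading=180, draw]
  FD 12: (4,9) -> (-8,9) [heading=180, draw]
  PD: pen down
  -- iteration 2/4 --
  FD 1: (-8,9) -> (-9,9) [heading=180, draw]
  FD 12: (-9,9) -> (-21,9) [heading=180, draw]
  PD: pen down
  -- iteration 3/4 --
  FD 1: (-21,9) -> (-22,9) [heading=180, draw]
  FD 12: (-22,9) -> (-34,9) [heading=180, draw]
  PD: pen down
  -- iteration 4/4 --
  FD 1: (-34,9) -> (-35,9) [heading=180, draw]
  FD 12: (-35,9) -> (-47,9) [heading=180, draw]
  PD: pen down
]
PD: pen down
Final: pos=(-47,9), heading=180, 9 segment(s) drawn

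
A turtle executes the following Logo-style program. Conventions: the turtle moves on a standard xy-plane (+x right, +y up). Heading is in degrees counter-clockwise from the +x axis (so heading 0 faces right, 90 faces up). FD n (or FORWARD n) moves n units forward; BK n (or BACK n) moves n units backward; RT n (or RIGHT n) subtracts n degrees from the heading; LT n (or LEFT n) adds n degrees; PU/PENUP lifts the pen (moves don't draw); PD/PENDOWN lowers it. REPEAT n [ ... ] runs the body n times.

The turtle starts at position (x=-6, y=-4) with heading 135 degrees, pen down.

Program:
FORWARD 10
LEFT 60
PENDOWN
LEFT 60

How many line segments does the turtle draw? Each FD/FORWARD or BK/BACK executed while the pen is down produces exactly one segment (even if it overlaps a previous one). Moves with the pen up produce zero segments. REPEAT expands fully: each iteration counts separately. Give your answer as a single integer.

Answer: 1

Derivation:
Executing turtle program step by step:
Start: pos=(-6,-4), heading=135, pen down
FD 10: (-6,-4) -> (-13.071,3.071) [heading=135, draw]
LT 60: heading 135 -> 195
PD: pen down
LT 60: heading 195 -> 255
Final: pos=(-13.071,3.071), heading=255, 1 segment(s) drawn
Segments drawn: 1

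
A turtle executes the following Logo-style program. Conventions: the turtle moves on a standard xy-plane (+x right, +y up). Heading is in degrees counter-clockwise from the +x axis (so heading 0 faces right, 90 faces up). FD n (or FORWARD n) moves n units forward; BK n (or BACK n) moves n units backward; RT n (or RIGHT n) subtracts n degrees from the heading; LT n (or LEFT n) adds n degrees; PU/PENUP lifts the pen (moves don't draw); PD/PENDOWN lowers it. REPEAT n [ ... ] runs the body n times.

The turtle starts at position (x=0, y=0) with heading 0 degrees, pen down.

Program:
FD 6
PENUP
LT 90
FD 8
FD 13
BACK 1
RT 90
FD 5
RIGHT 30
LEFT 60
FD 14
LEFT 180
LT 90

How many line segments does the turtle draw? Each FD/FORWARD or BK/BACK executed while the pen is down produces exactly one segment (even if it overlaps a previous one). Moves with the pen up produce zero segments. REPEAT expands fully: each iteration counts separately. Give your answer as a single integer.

Answer: 1

Derivation:
Executing turtle program step by step:
Start: pos=(0,0), heading=0, pen down
FD 6: (0,0) -> (6,0) [heading=0, draw]
PU: pen up
LT 90: heading 0 -> 90
FD 8: (6,0) -> (6,8) [heading=90, move]
FD 13: (6,8) -> (6,21) [heading=90, move]
BK 1: (6,21) -> (6,20) [heading=90, move]
RT 90: heading 90 -> 0
FD 5: (6,20) -> (11,20) [heading=0, move]
RT 30: heading 0 -> 330
LT 60: heading 330 -> 30
FD 14: (11,20) -> (23.124,27) [heading=30, move]
LT 180: heading 30 -> 210
LT 90: heading 210 -> 300
Final: pos=(23.124,27), heading=300, 1 segment(s) drawn
Segments drawn: 1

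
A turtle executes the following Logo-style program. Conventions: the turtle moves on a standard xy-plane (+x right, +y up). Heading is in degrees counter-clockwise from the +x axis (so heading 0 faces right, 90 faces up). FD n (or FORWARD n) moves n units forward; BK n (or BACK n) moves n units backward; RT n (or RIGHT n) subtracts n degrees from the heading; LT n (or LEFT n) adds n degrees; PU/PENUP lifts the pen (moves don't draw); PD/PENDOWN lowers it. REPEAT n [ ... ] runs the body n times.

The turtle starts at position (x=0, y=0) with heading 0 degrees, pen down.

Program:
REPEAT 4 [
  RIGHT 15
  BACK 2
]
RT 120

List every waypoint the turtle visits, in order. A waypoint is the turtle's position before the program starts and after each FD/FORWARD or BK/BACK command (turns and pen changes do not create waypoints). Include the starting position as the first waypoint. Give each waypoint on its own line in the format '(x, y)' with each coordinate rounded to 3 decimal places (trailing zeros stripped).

Executing turtle program step by step:
Start: pos=(0,0), heading=0, pen down
REPEAT 4 [
  -- iteration 1/4 --
  RT 15: heading 0 -> 345
  BK 2: (0,0) -> (-1.932,0.518) [heading=345, draw]
  -- iteration 2/4 --
  RT 15: heading 345 -> 330
  BK 2: (-1.932,0.518) -> (-3.664,1.518) [heading=330, draw]
  -- iteration 3/4 --
  RT 15: heading 330 -> 315
  BK 2: (-3.664,1.518) -> (-5.078,2.932) [heading=315, draw]
  -- iteration 4/4 --
  RT 15: heading 315 -> 300
  BK 2: (-5.078,2.932) -> (-6.078,4.664) [heading=300, draw]
]
RT 120: heading 300 -> 180
Final: pos=(-6.078,4.664), heading=180, 4 segment(s) drawn
Waypoints (5 total):
(0, 0)
(-1.932, 0.518)
(-3.664, 1.518)
(-5.078, 2.932)
(-6.078, 4.664)

Answer: (0, 0)
(-1.932, 0.518)
(-3.664, 1.518)
(-5.078, 2.932)
(-6.078, 4.664)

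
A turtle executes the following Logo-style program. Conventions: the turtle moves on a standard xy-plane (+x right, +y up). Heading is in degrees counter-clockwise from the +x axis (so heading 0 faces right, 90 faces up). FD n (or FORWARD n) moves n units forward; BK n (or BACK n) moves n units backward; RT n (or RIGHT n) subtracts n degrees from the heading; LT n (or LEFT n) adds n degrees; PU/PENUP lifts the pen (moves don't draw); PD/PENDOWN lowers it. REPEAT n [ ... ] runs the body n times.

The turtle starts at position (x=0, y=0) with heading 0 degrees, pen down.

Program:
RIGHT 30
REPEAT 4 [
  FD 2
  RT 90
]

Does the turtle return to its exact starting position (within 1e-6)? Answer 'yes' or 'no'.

Answer: yes

Derivation:
Executing turtle program step by step:
Start: pos=(0,0), heading=0, pen down
RT 30: heading 0 -> 330
REPEAT 4 [
  -- iteration 1/4 --
  FD 2: (0,0) -> (1.732,-1) [heading=330, draw]
  RT 90: heading 330 -> 240
  -- iteration 2/4 --
  FD 2: (1.732,-1) -> (0.732,-2.732) [heading=240, draw]
  RT 90: heading 240 -> 150
  -- iteration 3/4 --
  FD 2: (0.732,-2.732) -> (-1,-1.732) [heading=150, draw]
  RT 90: heading 150 -> 60
  -- iteration 4/4 --
  FD 2: (-1,-1.732) -> (0,0) [heading=60, draw]
  RT 90: heading 60 -> 330
]
Final: pos=(0,0), heading=330, 4 segment(s) drawn

Start position: (0, 0)
Final position: (0, 0)
Distance = 0; < 1e-6 -> CLOSED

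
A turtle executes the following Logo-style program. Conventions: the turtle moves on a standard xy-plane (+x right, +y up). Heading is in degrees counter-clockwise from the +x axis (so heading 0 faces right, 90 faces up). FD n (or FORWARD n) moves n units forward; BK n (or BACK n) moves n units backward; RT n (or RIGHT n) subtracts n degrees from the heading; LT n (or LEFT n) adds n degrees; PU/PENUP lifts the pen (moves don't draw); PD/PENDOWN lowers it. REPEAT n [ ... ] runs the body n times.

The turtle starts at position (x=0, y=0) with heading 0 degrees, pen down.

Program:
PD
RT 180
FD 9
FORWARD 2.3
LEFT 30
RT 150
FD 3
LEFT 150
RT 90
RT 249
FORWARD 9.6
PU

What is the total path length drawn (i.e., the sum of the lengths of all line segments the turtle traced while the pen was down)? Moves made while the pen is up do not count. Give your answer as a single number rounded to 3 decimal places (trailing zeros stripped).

Executing turtle program step by step:
Start: pos=(0,0), heading=0, pen down
PD: pen down
RT 180: heading 0 -> 180
FD 9: (0,0) -> (-9,0) [heading=180, draw]
FD 2.3: (-9,0) -> (-11.3,0) [heading=180, draw]
LT 30: heading 180 -> 210
RT 150: heading 210 -> 60
FD 3: (-11.3,0) -> (-9.8,2.598) [heading=60, draw]
LT 150: heading 60 -> 210
RT 90: heading 210 -> 120
RT 249: heading 120 -> 231
FD 9.6: (-9.8,2.598) -> (-15.841,-4.863) [heading=231, draw]
PU: pen up
Final: pos=(-15.841,-4.863), heading=231, 4 segment(s) drawn

Segment lengths:
  seg 1: (0,0) -> (-9,0), length = 9
  seg 2: (-9,0) -> (-11.3,0), length = 2.3
  seg 3: (-11.3,0) -> (-9.8,2.598), length = 3
  seg 4: (-9.8,2.598) -> (-15.841,-4.863), length = 9.6
Total = 23.9

Answer: 23.9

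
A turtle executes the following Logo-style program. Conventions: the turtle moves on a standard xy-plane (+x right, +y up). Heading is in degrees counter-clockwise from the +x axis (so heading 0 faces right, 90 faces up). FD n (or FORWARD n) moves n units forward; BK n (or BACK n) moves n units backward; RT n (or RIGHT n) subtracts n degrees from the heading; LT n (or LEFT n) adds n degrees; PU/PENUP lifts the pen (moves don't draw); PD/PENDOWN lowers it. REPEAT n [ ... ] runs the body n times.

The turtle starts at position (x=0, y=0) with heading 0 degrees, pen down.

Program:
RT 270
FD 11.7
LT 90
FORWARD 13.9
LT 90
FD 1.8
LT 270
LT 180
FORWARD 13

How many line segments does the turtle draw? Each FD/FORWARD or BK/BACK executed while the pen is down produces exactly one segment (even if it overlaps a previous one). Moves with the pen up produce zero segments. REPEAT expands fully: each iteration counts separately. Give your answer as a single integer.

Answer: 4

Derivation:
Executing turtle program step by step:
Start: pos=(0,0), heading=0, pen down
RT 270: heading 0 -> 90
FD 11.7: (0,0) -> (0,11.7) [heading=90, draw]
LT 90: heading 90 -> 180
FD 13.9: (0,11.7) -> (-13.9,11.7) [heading=180, draw]
LT 90: heading 180 -> 270
FD 1.8: (-13.9,11.7) -> (-13.9,9.9) [heading=270, draw]
LT 270: heading 270 -> 180
LT 180: heading 180 -> 0
FD 13: (-13.9,9.9) -> (-0.9,9.9) [heading=0, draw]
Final: pos=(-0.9,9.9), heading=0, 4 segment(s) drawn
Segments drawn: 4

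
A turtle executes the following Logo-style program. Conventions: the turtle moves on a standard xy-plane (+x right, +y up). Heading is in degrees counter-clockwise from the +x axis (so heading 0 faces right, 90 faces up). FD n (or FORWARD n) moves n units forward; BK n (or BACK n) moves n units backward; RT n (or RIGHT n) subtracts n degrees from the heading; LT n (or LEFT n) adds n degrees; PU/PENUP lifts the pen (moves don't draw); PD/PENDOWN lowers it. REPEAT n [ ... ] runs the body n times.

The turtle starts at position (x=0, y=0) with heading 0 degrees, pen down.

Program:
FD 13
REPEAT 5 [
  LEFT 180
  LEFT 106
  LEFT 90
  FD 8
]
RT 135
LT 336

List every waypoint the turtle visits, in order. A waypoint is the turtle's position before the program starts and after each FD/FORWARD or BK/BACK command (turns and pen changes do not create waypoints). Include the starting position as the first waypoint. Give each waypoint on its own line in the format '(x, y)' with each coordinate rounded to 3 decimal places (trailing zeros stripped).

Executing turtle program step by step:
Start: pos=(0,0), heading=0, pen down
FD 13: (0,0) -> (13,0) [heading=0, draw]
REPEAT 5 [
  -- iteration 1/5 --
  LT 180: heading 0 -> 180
  LT 106: heading 180 -> 286
  LT 90: heading 286 -> 16
  FD 8: (13,0) -> (20.69,2.205) [heading=16, draw]
  -- iteration 2/5 --
  LT 180: heading 16 -> 196
  LT 106: heading 196 -> 302
  LT 90: heading 302 -> 32
  FD 8: (20.69,2.205) -> (27.474,6.444) [heading=32, draw]
  -- iteration 3/5 --
  LT 180: heading 32 -> 212
  LT 106: heading 212 -> 318
  LT 90: heading 318 -> 48
  FD 8: (27.474,6.444) -> (32.828,12.39) [heading=48, draw]
  -- iteration 4/5 --
  LT 180: heading 48 -> 228
  LT 106: heading 228 -> 334
  LT 90: heading 334 -> 64
  FD 8: (32.828,12.39) -> (36.334,19.58) [heading=64, draw]
  -- iteration 5/5 --
  LT 180: heading 64 -> 244
  LT 106: heading 244 -> 350
  LT 90: heading 350 -> 80
  FD 8: (36.334,19.58) -> (37.724,27.458) [heading=80, draw]
]
RT 135: heading 80 -> 305
LT 336: heading 305 -> 281
Final: pos=(37.724,27.458), heading=281, 6 segment(s) drawn
Waypoints (7 total):
(0, 0)
(13, 0)
(20.69, 2.205)
(27.474, 6.444)
(32.828, 12.39)
(36.334, 19.58)
(37.724, 27.458)

Answer: (0, 0)
(13, 0)
(20.69, 2.205)
(27.474, 6.444)
(32.828, 12.39)
(36.334, 19.58)
(37.724, 27.458)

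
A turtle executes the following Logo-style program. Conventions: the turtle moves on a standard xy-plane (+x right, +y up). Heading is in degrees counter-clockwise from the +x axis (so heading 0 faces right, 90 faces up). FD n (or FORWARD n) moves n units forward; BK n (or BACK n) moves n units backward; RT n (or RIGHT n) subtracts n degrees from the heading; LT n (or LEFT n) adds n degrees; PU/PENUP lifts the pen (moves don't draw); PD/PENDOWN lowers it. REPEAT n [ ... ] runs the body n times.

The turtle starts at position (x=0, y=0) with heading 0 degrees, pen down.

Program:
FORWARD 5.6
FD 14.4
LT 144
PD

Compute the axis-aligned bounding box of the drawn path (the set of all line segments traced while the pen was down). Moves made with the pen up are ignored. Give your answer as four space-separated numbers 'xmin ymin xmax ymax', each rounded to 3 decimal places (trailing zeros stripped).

Answer: 0 0 20 0

Derivation:
Executing turtle program step by step:
Start: pos=(0,0), heading=0, pen down
FD 5.6: (0,0) -> (5.6,0) [heading=0, draw]
FD 14.4: (5.6,0) -> (20,0) [heading=0, draw]
LT 144: heading 0 -> 144
PD: pen down
Final: pos=(20,0), heading=144, 2 segment(s) drawn

Segment endpoints: x in {0, 5.6, 20}, y in {0}
xmin=0, ymin=0, xmax=20, ymax=0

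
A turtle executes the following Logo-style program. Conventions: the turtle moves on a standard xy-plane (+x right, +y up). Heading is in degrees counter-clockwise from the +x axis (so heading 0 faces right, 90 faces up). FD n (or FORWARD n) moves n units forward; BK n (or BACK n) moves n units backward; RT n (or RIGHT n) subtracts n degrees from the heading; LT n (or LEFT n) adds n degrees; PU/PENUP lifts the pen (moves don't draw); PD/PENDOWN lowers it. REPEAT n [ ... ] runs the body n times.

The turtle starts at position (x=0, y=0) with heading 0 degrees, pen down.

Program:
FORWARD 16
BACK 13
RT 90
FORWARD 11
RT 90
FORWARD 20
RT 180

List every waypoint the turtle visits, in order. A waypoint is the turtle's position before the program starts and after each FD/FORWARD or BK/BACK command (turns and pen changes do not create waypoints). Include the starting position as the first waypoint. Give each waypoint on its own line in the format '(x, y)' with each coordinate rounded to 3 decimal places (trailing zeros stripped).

Answer: (0, 0)
(16, 0)
(3, 0)
(3, -11)
(-17, -11)

Derivation:
Executing turtle program step by step:
Start: pos=(0,0), heading=0, pen down
FD 16: (0,0) -> (16,0) [heading=0, draw]
BK 13: (16,0) -> (3,0) [heading=0, draw]
RT 90: heading 0 -> 270
FD 11: (3,0) -> (3,-11) [heading=270, draw]
RT 90: heading 270 -> 180
FD 20: (3,-11) -> (-17,-11) [heading=180, draw]
RT 180: heading 180 -> 0
Final: pos=(-17,-11), heading=0, 4 segment(s) drawn
Waypoints (5 total):
(0, 0)
(16, 0)
(3, 0)
(3, -11)
(-17, -11)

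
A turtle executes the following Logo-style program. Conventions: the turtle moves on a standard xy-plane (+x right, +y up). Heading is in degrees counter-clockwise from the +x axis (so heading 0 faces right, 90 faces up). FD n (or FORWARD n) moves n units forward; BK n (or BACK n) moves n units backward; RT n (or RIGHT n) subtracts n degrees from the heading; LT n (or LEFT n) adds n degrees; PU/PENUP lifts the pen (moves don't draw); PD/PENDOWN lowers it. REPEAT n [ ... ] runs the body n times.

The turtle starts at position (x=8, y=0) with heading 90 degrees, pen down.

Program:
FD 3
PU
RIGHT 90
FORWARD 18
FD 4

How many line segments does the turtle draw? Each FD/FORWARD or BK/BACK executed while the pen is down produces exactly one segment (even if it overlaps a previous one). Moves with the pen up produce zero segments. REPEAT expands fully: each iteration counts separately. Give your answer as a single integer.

Answer: 1

Derivation:
Executing turtle program step by step:
Start: pos=(8,0), heading=90, pen down
FD 3: (8,0) -> (8,3) [heading=90, draw]
PU: pen up
RT 90: heading 90 -> 0
FD 18: (8,3) -> (26,3) [heading=0, move]
FD 4: (26,3) -> (30,3) [heading=0, move]
Final: pos=(30,3), heading=0, 1 segment(s) drawn
Segments drawn: 1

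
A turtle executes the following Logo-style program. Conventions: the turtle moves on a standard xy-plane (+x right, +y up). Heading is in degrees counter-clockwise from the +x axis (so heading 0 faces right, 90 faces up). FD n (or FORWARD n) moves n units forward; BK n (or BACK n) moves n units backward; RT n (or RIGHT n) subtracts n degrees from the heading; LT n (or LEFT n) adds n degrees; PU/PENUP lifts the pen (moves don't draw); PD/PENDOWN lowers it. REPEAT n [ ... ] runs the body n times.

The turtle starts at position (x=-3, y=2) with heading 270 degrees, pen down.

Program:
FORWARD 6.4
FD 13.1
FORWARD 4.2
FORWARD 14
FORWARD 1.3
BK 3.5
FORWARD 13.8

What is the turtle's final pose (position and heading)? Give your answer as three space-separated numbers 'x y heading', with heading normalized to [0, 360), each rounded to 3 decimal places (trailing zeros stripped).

Executing turtle program step by step:
Start: pos=(-3,2), heading=270, pen down
FD 6.4: (-3,2) -> (-3,-4.4) [heading=270, draw]
FD 13.1: (-3,-4.4) -> (-3,-17.5) [heading=270, draw]
FD 4.2: (-3,-17.5) -> (-3,-21.7) [heading=270, draw]
FD 14: (-3,-21.7) -> (-3,-35.7) [heading=270, draw]
FD 1.3: (-3,-35.7) -> (-3,-37) [heading=270, draw]
BK 3.5: (-3,-37) -> (-3,-33.5) [heading=270, draw]
FD 13.8: (-3,-33.5) -> (-3,-47.3) [heading=270, draw]
Final: pos=(-3,-47.3), heading=270, 7 segment(s) drawn

Answer: -3 -47.3 270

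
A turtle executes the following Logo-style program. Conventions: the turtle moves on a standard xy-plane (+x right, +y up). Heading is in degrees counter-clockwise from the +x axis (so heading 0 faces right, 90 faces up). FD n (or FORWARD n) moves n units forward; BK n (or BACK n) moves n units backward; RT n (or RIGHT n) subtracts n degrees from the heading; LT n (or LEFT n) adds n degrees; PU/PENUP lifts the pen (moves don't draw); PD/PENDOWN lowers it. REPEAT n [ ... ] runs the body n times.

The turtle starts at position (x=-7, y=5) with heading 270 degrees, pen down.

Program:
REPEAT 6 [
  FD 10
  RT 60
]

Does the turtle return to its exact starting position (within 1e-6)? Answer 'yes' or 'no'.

Executing turtle program step by step:
Start: pos=(-7,5), heading=270, pen down
REPEAT 6 [
  -- iteration 1/6 --
  FD 10: (-7,5) -> (-7,-5) [heading=270, draw]
  RT 60: heading 270 -> 210
  -- iteration 2/6 --
  FD 10: (-7,-5) -> (-15.66,-10) [heading=210, draw]
  RT 60: heading 210 -> 150
  -- iteration 3/6 --
  FD 10: (-15.66,-10) -> (-24.321,-5) [heading=150, draw]
  RT 60: heading 150 -> 90
  -- iteration 4/6 --
  FD 10: (-24.321,-5) -> (-24.321,5) [heading=90, draw]
  RT 60: heading 90 -> 30
  -- iteration 5/6 --
  FD 10: (-24.321,5) -> (-15.66,10) [heading=30, draw]
  RT 60: heading 30 -> 330
  -- iteration 6/6 --
  FD 10: (-15.66,10) -> (-7,5) [heading=330, draw]
  RT 60: heading 330 -> 270
]
Final: pos=(-7,5), heading=270, 6 segment(s) drawn

Start position: (-7, 5)
Final position: (-7, 5)
Distance = 0; < 1e-6 -> CLOSED

Answer: yes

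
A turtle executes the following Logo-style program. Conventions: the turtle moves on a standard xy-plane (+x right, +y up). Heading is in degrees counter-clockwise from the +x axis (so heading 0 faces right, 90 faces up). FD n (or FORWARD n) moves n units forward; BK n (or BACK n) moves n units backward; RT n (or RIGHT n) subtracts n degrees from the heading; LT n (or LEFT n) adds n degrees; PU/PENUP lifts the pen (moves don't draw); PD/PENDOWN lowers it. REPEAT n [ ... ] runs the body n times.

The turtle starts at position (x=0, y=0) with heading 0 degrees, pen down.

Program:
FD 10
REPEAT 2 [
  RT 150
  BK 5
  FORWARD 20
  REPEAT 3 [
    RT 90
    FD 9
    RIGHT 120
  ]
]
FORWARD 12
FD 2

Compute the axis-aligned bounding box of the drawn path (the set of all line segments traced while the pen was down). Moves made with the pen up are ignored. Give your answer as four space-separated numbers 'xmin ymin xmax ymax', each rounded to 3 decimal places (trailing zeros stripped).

Answer: -19.275 -8.706 14.33 14.383

Derivation:
Executing turtle program step by step:
Start: pos=(0,0), heading=0, pen down
FD 10: (0,0) -> (10,0) [heading=0, draw]
REPEAT 2 [
  -- iteration 1/2 --
  RT 150: heading 0 -> 210
  BK 5: (10,0) -> (14.33,2.5) [heading=210, draw]
  FD 20: (14.33,2.5) -> (-2.99,-7.5) [heading=210, draw]
  REPEAT 3 [
    -- iteration 1/3 --
    RT 90: heading 210 -> 120
    FD 9: (-2.99,-7.5) -> (-7.49,0.294) [heading=120, draw]
    RT 120: heading 120 -> 0
    -- iteration 2/3 --
    RT 90: heading 0 -> 270
    FD 9: (-7.49,0.294) -> (-7.49,-8.706) [heading=270, draw]
    RT 120: heading 270 -> 150
    -- iteration 3/3 --
    RT 90: heading 150 -> 60
    FD 9: (-7.49,-8.706) -> (-2.99,-0.912) [heading=60, draw]
    RT 120: heading 60 -> 300
  ]
  -- iteration 2/2 --
  RT 150: heading 300 -> 150
  BK 5: (-2.99,-0.912) -> (1.34,-3.412) [heading=150, draw]
  FD 20: (1.34,-3.412) -> (-15.981,6.588) [heading=150, draw]
  REPEAT 3 [
    -- iteration 1/3 --
    RT 90: heading 150 -> 60
    FD 9: (-15.981,6.588) -> (-11.481,14.383) [heading=60, draw]
    RT 120: heading 60 -> 300
    -- iteration 2/3 --
    RT 90: heading 300 -> 210
    FD 9: (-11.481,14.383) -> (-19.275,9.883) [heading=210, draw]
    RT 120: heading 210 -> 90
    -- iteration 3/3 --
    RT 90: heading 90 -> 0
    FD 9: (-19.275,9.883) -> (-10.275,9.883) [heading=0, draw]
    RT 120: heading 0 -> 240
  ]
]
FD 12: (-10.275,9.883) -> (-16.275,-0.51) [heading=240, draw]
FD 2: (-16.275,-0.51) -> (-17.275,-2.242) [heading=240, draw]
Final: pos=(-17.275,-2.242), heading=240, 13 segment(s) drawn

Segment endpoints: x in {-19.275, -17.275, -16.275, -15.981, -11.481, -10.275, -7.49, -7.49, -2.99, -2.99, 0, 1.34, 10, 14.33}, y in {-8.706, -7.5, -3.412, -2.242, -0.912, -0.51, 0, 0.294, 2.5, 6.588, 9.883, 9.883, 14.383}
xmin=-19.275, ymin=-8.706, xmax=14.33, ymax=14.383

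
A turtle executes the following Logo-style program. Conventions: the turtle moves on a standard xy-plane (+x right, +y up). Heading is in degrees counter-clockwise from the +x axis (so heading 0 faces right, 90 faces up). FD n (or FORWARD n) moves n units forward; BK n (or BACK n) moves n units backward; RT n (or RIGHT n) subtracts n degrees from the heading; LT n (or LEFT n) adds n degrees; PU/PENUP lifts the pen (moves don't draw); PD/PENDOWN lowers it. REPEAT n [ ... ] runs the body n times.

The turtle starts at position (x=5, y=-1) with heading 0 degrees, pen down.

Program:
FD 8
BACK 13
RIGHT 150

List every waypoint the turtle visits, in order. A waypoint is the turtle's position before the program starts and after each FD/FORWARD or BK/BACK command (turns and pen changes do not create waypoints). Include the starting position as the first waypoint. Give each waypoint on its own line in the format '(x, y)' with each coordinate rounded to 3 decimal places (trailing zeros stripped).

Answer: (5, -1)
(13, -1)
(0, -1)

Derivation:
Executing turtle program step by step:
Start: pos=(5,-1), heading=0, pen down
FD 8: (5,-1) -> (13,-1) [heading=0, draw]
BK 13: (13,-1) -> (0,-1) [heading=0, draw]
RT 150: heading 0 -> 210
Final: pos=(0,-1), heading=210, 2 segment(s) drawn
Waypoints (3 total):
(5, -1)
(13, -1)
(0, -1)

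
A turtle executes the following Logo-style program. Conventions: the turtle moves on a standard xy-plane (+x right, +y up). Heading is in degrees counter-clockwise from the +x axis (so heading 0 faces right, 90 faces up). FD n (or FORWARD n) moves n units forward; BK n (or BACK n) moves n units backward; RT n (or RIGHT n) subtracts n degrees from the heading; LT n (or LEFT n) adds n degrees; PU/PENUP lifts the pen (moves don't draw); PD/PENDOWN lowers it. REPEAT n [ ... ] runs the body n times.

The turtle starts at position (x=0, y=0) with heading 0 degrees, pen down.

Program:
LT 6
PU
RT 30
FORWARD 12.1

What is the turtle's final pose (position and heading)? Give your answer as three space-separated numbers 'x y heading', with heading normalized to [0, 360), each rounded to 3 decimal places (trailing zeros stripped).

Executing turtle program step by step:
Start: pos=(0,0), heading=0, pen down
LT 6: heading 0 -> 6
PU: pen up
RT 30: heading 6 -> 336
FD 12.1: (0,0) -> (11.054,-4.922) [heading=336, move]
Final: pos=(11.054,-4.922), heading=336, 0 segment(s) drawn

Answer: 11.054 -4.922 336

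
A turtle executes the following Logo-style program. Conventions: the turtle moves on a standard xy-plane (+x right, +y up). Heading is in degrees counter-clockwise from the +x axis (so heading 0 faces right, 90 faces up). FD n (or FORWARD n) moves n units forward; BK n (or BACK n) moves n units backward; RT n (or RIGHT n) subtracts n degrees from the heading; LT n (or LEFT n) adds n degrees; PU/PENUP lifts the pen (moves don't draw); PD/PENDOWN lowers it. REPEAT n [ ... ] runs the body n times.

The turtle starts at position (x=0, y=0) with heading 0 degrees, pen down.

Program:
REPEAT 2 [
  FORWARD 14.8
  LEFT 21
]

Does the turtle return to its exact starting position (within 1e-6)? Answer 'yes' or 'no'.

Answer: no

Derivation:
Executing turtle program step by step:
Start: pos=(0,0), heading=0, pen down
REPEAT 2 [
  -- iteration 1/2 --
  FD 14.8: (0,0) -> (14.8,0) [heading=0, draw]
  LT 21: heading 0 -> 21
  -- iteration 2/2 --
  FD 14.8: (14.8,0) -> (28.617,5.304) [heading=21, draw]
  LT 21: heading 21 -> 42
]
Final: pos=(28.617,5.304), heading=42, 2 segment(s) drawn

Start position: (0, 0)
Final position: (28.617, 5.304)
Distance = 29.104; >= 1e-6 -> NOT closed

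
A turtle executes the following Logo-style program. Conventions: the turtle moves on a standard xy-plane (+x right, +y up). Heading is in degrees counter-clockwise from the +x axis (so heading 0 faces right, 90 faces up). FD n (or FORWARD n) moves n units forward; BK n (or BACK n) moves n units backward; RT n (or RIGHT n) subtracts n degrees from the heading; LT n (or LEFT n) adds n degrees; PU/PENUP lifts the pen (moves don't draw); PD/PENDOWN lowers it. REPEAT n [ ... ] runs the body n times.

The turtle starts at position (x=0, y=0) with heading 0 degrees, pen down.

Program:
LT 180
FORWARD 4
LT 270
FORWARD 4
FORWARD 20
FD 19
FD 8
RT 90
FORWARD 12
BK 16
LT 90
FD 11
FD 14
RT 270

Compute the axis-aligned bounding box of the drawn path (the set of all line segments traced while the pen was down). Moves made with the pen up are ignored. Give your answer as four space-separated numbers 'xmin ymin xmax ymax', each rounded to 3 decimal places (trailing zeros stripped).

Executing turtle program step by step:
Start: pos=(0,0), heading=0, pen down
LT 180: heading 0 -> 180
FD 4: (0,0) -> (-4,0) [heading=180, draw]
LT 270: heading 180 -> 90
FD 4: (-4,0) -> (-4,4) [heading=90, draw]
FD 20: (-4,4) -> (-4,24) [heading=90, draw]
FD 19: (-4,24) -> (-4,43) [heading=90, draw]
FD 8: (-4,43) -> (-4,51) [heading=90, draw]
RT 90: heading 90 -> 0
FD 12: (-4,51) -> (8,51) [heading=0, draw]
BK 16: (8,51) -> (-8,51) [heading=0, draw]
LT 90: heading 0 -> 90
FD 11: (-8,51) -> (-8,62) [heading=90, draw]
FD 14: (-8,62) -> (-8,76) [heading=90, draw]
RT 270: heading 90 -> 180
Final: pos=(-8,76), heading=180, 9 segment(s) drawn

Segment endpoints: x in {-8, -8, -8, -4, -4, -4, -4, -4, 0, 8}, y in {0, 0, 4, 24, 43, 51, 51, 62, 76}
xmin=-8, ymin=0, xmax=8, ymax=76

Answer: -8 0 8 76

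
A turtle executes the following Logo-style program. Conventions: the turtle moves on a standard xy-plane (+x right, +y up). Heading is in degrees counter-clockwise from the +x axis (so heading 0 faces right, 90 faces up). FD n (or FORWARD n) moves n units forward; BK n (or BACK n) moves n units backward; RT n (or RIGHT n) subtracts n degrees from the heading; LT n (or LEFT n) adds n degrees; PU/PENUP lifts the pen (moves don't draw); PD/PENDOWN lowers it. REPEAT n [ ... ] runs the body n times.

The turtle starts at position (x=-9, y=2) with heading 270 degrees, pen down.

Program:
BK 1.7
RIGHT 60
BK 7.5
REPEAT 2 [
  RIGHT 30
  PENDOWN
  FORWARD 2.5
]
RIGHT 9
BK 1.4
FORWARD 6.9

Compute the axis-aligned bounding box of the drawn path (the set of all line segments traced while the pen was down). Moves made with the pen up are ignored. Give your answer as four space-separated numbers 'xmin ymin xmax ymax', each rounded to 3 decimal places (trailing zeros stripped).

Executing turtle program step by step:
Start: pos=(-9,2), heading=270, pen down
BK 1.7: (-9,2) -> (-9,3.7) [heading=270, draw]
RT 60: heading 270 -> 210
BK 7.5: (-9,3.7) -> (-2.505,7.45) [heading=210, draw]
REPEAT 2 [
  -- iteration 1/2 --
  RT 30: heading 210 -> 180
  PD: pen down
  FD 2.5: (-2.505,7.45) -> (-5.005,7.45) [heading=180, draw]
  -- iteration 2/2 --
  RT 30: heading 180 -> 150
  PD: pen down
  FD 2.5: (-5.005,7.45) -> (-7.17,8.7) [heading=150, draw]
]
RT 9: heading 150 -> 141
BK 1.4: (-7.17,8.7) -> (-6.082,7.819) [heading=141, draw]
FD 6.9: (-6.082,7.819) -> (-11.444,12.161) [heading=141, draw]
Final: pos=(-11.444,12.161), heading=141, 6 segment(s) drawn

Segment endpoints: x in {-11.444, -9, -7.17, -6.082, -5.005, -2.505}, y in {2, 3.7, 7.45, 7.819, 8.7, 12.161}
xmin=-11.444, ymin=2, xmax=-2.505, ymax=12.161

Answer: -11.444 2 -2.505 12.161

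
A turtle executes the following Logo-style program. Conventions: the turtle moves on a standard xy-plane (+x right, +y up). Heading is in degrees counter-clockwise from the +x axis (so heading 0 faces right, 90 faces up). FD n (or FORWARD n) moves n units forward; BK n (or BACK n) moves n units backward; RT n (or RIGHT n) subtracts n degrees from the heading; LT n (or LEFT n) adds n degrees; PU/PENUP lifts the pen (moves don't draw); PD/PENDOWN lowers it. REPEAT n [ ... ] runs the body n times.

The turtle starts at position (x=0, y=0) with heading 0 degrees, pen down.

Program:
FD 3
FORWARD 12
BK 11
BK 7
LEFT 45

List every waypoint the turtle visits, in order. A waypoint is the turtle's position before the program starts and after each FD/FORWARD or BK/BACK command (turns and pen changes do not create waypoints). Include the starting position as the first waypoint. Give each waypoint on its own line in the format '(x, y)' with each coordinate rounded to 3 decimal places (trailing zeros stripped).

Answer: (0, 0)
(3, 0)
(15, 0)
(4, 0)
(-3, 0)

Derivation:
Executing turtle program step by step:
Start: pos=(0,0), heading=0, pen down
FD 3: (0,0) -> (3,0) [heading=0, draw]
FD 12: (3,0) -> (15,0) [heading=0, draw]
BK 11: (15,0) -> (4,0) [heading=0, draw]
BK 7: (4,0) -> (-3,0) [heading=0, draw]
LT 45: heading 0 -> 45
Final: pos=(-3,0), heading=45, 4 segment(s) drawn
Waypoints (5 total):
(0, 0)
(3, 0)
(15, 0)
(4, 0)
(-3, 0)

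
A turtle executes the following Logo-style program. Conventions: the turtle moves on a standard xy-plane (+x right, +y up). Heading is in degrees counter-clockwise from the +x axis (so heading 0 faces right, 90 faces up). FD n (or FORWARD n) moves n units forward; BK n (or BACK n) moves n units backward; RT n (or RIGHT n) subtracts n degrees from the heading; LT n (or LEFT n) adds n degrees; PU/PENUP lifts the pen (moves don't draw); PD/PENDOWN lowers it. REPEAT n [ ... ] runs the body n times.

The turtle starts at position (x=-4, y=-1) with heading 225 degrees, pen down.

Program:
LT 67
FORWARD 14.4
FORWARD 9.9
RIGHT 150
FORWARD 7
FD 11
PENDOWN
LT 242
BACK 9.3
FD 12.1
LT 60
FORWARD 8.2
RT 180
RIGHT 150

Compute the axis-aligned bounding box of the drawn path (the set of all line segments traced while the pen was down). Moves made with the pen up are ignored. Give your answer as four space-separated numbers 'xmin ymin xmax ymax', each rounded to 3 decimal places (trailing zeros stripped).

Answer: -17.577 -23.531 5.103 -1

Derivation:
Executing turtle program step by step:
Start: pos=(-4,-1), heading=225, pen down
LT 67: heading 225 -> 292
FD 14.4: (-4,-1) -> (1.394,-14.351) [heading=292, draw]
FD 9.9: (1.394,-14.351) -> (5.103,-23.531) [heading=292, draw]
RT 150: heading 292 -> 142
FD 7: (5.103,-23.531) -> (-0.413,-19.221) [heading=142, draw]
FD 11: (-0.413,-19.221) -> (-9.081,-12.449) [heading=142, draw]
PD: pen down
LT 242: heading 142 -> 24
BK 9.3: (-9.081,-12.449) -> (-17.577,-16.231) [heading=24, draw]
FD 12.1: (-17.577,-16.231) -> (-6.523,-11.31) [heading=24, draw]
LT 60: heading 24 -> 84
FD 8.2: (-6.523,-11.31) -> (-5.666,-3.155) [heading=84, draw]
RT 180: heading 84 -> 264
RT 150: heading 264 -> 114
Final: pos=(-5.666,-3.155), heading=114, 7 segment(s) drawn

Segment endpoints: x in {-17.577, -9.081, -6.523, -5.666, -4, -0.413, 1.394, 5.103}, y in {-23.531, -19.221, -16.231, -14.351, -12.449, -11.31, -3.155, -1}
xmin=-17.577, ymin=-23.531, xmax=5.103, ymax=-1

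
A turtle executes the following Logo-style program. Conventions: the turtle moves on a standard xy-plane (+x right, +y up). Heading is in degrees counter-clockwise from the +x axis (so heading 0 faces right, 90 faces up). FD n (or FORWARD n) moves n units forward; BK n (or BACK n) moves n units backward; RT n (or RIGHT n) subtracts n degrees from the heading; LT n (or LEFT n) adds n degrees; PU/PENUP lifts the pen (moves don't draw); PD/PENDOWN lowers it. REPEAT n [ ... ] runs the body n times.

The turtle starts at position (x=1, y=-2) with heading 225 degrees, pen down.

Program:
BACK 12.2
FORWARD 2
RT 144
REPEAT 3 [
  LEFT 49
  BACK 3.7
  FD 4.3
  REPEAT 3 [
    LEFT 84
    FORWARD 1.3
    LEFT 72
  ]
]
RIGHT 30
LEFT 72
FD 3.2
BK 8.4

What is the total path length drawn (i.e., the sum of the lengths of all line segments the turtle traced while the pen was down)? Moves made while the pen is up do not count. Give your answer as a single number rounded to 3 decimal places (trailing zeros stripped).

Executing turtle program step by step:
Start: pos=(1,-2), heading=225, pen down
BK 12.2: (1,-2) -> (9.627,6.627) [heading=225, draw]
FD 2: (9.627,6.627) -> (8.212,5.212) [heading=225, draw]
RT 144: heading 225 -> 81
REPEAT 3 [
  -- iteration 1/3 --
  LT 49: heading 81 -> 130
  BK 3.7: (8.212,5.212) -> (10.591,2.378) [heading=130, draw]
  FD 4.3: (10.591,2.378) -> (7.827,5.672) [heading=130, draw]
  REPEAT 3 [
    -- iteration 1/3 --
    LT 84: heading 130 -> 214
    FD 1.3: (7.827,5.672) -> (6.749,4.945) [heading=214, draw]
    LT 72: heading 214 -> 286
    -- iteration 2/3 --
    LT 84: heading 286 -> 10
    FD 1.3: (6.749,4.945) -> (8.029,5.171) [heading=10, draw]
    LT 72: heading 10 -> 82
    -- iteration 3/3 --
    LT 84: heading 82 -> 166
    FD 1.3: (8.029,5.171) -> (6.768,5.485) [heading=166, draw]
    LT 72: heading 166 -> 238
  ]
  -- iteration 2/3 --
  LT 49: heading 238 -> 287
  BK 3.7: (6.768,5.485) -> (5.686,9.024) [heading=287, draw]
  FD 4.3: (5.686,9.024) -> (6.943,4.912) [heading=287, draw]
  REPEAT 3 [
    -- iteration 1/3 --
    LT 84: heading 287 -> 11
    FD 1.3: (6.943,4.912) -> (8.219,5.16) [heading=11, draw]
    LT 72: heading 11 -> 83
    -- iteration 2/3 --
    LT 84: heading 83 -> 167
    FD 1.3: (8.219,5.16) -> (6.953,5.452) [heading=167, draw]
    LT 72: heading 167 -> 239
    -- iteration 3/3 --
    LT 84: heading 239 -> 323
    FD 1.3: (6.953,5.452) -> (7.991,4.67) [heading=323, draw]
    LT 72: heading 323 -> 35
  ]
  -- iteration 3/3 --
  LT 49: heading 35 -> 84
  BK 3.7: (7.991,4.67) -> (7.604,0.99) [heading=84, draw]
  FD 4.3: (7.604,0.99) -> (8.054,5.266) [heading=84, draw]
  REPEAT 3 [
    -- iteration 1/3 --
    LT 84: heading 84 -> 168
    FD 1.3: (8.054,5.266) -> (6.782,5.537) [heading=168, draw]
    LT 72: heading 168 -> 240
    -- iteration 2/3 --
    LT 84: heading 240 -> 324
    FD 1.3: (6.782,5.537) -> (7.834,4.773) [heading=324, draw]
    LT 72: heading 324 -> 36
    -- iteration 3/3 --
    LT 84: heading 36 -> 120
    FD 1.3: (7.834,4.773) -> (7.184,5.898) [heading=120, draw]
    LT 72: heading 120 -> 192
  ]
]
RT 30: heading 192 -> 162
LT 72: heading 162 -> 234
FD 3.2: (7.184,5.898) -> (5.303,3.31) [heading=234, draw]
BK 8.4: (5.303,3.31) -> (10.24,10.105) [heading=234, draw]
Final: pos=(10.24,10.105), heading=234, 19 segment(s) drawn

Segment lengths:
  seg 1: (1,-2) -> (9.627,6.627), length = 12.2
  seg 2: (9.627,6.627) -> (8.212,5.212), length = 2
  seg 3: (8.212,5.212) -> (10.591,2.378), length = 3.7
  seg 4: (10.591,2.378) -> (7.827,5.672), length = 4.3
  seg 5: (7.827,5.672) -> (6.749,4.945), length = 1.3
  seg 6: (6.749,4.945) -> (8.029,5.171), length = 1.3
  seg 7: (8.029,5.171) -> (6.768,5.485), length = 1.3
  seg 8: (6.768,5.485) -> (5.686,9.024), length = 3.7
  seg 9: (5.686,9.024) -> (6.943,4.912), length = 4.3
  seg 10: (6.943,4.912) -> (8.219,5.16), length = 1.3
  seg 11: (8.219,5.16) -> (6.953,5.452), length = 1.3
  seg 12: (6.953,5.452) -> (7.991,4.67), length = 1.3
  seg 13: (7.991,4.67) -> (7.604,0.99), length = 3.7
  seg 14: (7.604,0.99) -> (8.054,5.266), length = 4.3
  seg 15: (8.054,5.266) -> (6.782,5.537), length = 1.3
  seg 16: (6.782,5.537) -> (7.834,4.773), length = 1.3
  seg 17: (7.834,4.773) -> (7.184,5.898), length = 1.3
  seg 18: (7.184,5.898) -> (5.303,3.31), length = 3.2
  seg 19: (5.303,3.31) -> (10.24,10.105), length = 8.4
Total = 61.5

Answer: 61.5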